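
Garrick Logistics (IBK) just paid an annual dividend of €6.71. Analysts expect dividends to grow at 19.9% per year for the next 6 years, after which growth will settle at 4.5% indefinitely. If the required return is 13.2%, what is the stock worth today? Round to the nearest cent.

Two-stage DDM. Project D₁…D_6 at 0.199, terminal growth 0.045, discount at r = 0.132.
D_1 = 8.0453
D_2 = 9.6463
D_3 = 11.5659
D_4 = 13.8675
D_5 = 16.6272
D_6 = 19.9360
Terminal value at t=6: TV = D_7/(r−g) = 20.8331/(0.132−0.045) = 239.4609
P₀ = 8.0453/(1+0.132)^1 + 9.6463/(1+0.132)^2 + 11.5659/(1+0.132)^3 + 13.8675/(1+0.132)^4 + 16.6272/(1+0.132)^5 + 19.9360/(1+0.132)^6 + 239.4609/(1+0.132)^6 = 163.2769

€163.28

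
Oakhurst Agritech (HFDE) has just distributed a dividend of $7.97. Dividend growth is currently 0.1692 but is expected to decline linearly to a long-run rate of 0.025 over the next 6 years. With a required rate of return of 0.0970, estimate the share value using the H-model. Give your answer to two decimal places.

H-model: P₀ = D₀[(1+g_L) + H(g_S−g_L)]/(r−g_L), with H = 6/2 = 3.
P₀ = 7.97 × [(1+0.025) + 3×(0.1692−0.025)] / (0.097−0.025)
   = 7.97 × 1.4576 / 0.072 = 161.3482

$161.35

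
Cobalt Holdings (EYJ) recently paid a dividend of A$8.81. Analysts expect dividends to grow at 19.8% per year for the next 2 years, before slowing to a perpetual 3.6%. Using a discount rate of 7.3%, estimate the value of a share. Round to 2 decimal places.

A$328.32

Two-stage DDM. Project D₁…D_2 at 0.198, terminal growth 0.036, discount at r = 0.073.
D_1 = 10.5544
D_2 = 12.6441
Terminal value at t=2: TV = D_3/(r−g) = 13.0993/(0.073−0.036) = 354.0361
P₀ = 10.5544/(1+0.073)^1 + 12.6441/(1+0.073)^2 + 354.0361/(1+0.073)^2 = 328.3207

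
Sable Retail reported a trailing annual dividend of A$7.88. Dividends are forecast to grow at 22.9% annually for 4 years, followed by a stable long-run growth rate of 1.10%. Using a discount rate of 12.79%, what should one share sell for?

A$135.32

Two-stage DDM. Project D₁…D_4 at 0.229, terminal growth 0.011, discount at r = 0.1279.
D_1 = 9.6845
D_2 = 11.9023
D_3 = 14.6279
D_4 = 17.9777
Terminal value at t=4: TV = D_5/(r−g) = 18.1754/(0.1279−0.011) = 155.4785
P₀ = 9.6845/(1+0.1279)^1 + 11.9023/(1+0.1279)^2 + 14.6279/(1+0.1279)^3 + 17.9777/(1+0.1279)^4 + 155.4785/(1+0.1279)^4 = 135.3153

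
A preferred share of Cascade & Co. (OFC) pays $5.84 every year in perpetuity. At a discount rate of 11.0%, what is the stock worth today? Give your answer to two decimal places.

Zero-growth DDM (perpetuity): P₀ = D/r = 5.84 / 0.11 = 53.0909

$53.09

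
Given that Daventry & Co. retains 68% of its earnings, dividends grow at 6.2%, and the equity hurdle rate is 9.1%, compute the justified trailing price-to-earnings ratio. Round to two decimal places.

11.72

Payout ratio b = 1 − 0.68 = 0.32.
Justified trailing P/E = b(1+g)/(r−g) = 0.32×(1+0.062)/(0.091−0.062) = 11.7186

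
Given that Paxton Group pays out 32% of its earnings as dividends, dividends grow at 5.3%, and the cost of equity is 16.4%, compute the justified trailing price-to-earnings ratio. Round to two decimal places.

3.04

Justified trailing P/E = b(1+g)/(r−g) = 0.32×(1+0.053)/(0.164−0.053) = 3.0357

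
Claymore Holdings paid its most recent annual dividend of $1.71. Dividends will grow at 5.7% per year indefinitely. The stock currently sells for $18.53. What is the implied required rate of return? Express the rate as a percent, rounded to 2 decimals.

15.45%

Rearranging the constant-growth DDM: r = D₁/P₀ + g.
D₁ = 1.71 × (1 + 0.057) = 1.8075.
r = 1.8075 / 18.53 + 0.057 = 0.09754 + 0.057 = 0.15454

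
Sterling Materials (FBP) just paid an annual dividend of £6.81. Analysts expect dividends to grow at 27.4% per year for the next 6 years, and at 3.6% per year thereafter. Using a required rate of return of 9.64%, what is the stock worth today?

Two-stage DDM. Project D₁…D_6 at 0.274, terminal growth 0.036, discount at r = 0.0964.
D_1 = 8.6759
D_2 = 11.0531
D_3 = 14.0817
D_4 = 17.9401
D_5 = 22.8557
D_6 = 29.1181
Terminal value at t=6: TV = D_7/(r−g) = 30.1664/(0.0964−0.036) = 499.4437
P₀ = 8.6759/(1+0.0964)^1 + 11.0531/(1+0.0964)^2 + 14.0817/(1+0.0964)^3 + 17.9401/(1+0.0964)^4 + 22.8557/(1+0.0964)^5 + 29.1181/(1+0.0964)^6 + 499.4437/(1+0.0964)^6 = 358.9193

£358.92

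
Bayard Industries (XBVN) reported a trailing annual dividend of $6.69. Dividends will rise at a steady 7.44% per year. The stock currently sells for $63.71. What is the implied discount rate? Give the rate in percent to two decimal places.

18.72%

Rearranging the constant-growth DDM: r = D₁/P₀ + g.
D₁ = 6.69 × (1 + 0.0744) = 7.1877.
r = 7.1877 / 63.71 + 0.0744 = 0.11282 + 0.0744 = 0.18722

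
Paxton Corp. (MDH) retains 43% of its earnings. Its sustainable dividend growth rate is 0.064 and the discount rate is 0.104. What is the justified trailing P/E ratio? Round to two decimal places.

15.16

Payout ratio b = 1 − 0.43 = 0.57.
Justified trailing P/E = b(1+g)/(r−g) = 0.57×(1+0.064)/(0.104−0.064) = 15.1620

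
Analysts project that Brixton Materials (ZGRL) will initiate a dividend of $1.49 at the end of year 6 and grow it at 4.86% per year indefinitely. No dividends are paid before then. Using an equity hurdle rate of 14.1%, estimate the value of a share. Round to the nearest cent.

Deferred-dividend DDM. At t=5 the remaining stream is a growing perpetuity with first payment D_6 = 1.49.
V_5 = D_6/(r−g) = 1.49/(0.141−0.0486) = 16.1255
P₀ = V_5/(1+r)^5 = 16.1255/(1+0.141)^5 = 8.3385

$8.34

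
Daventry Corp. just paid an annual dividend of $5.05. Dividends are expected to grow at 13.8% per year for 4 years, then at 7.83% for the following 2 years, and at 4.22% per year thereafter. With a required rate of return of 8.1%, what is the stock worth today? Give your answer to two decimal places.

Three-stage DDM. Project D₁…D_6; terminal Gordon value at t=6 with g = 0.0422; discount at r = 0.081.
D_1 = 5.7469
D_2 = 6.5400
D_3 = 7.4425
D_4 = 8.4696
D_5 = 9.1327
D_6 = 9.8478
TV_6 = 10.2634/(0.081−0.0422) = 264.5203
P₀ = Σ Dₜ/(1+r)ᵗ + TV_6/(1+r)^6 = 201.1348

$201.13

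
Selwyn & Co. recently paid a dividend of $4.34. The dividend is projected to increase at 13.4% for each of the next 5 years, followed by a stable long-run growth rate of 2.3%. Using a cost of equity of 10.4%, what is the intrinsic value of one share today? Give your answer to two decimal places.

Two-stage DDM. Project D₁…D_5 at 0.134, terminal growth 0.023, discount at r = 0.104.
D_1 = 4.9216
D_2 = 5.5810
D_3 = 6.3289
D_4 = 7.1770
D_5 = 8.1387
Terminal value at t=5: TV = D_6/(r−g) = 8.3259/(0.104−0.023) = 102.7888
P₀ = 4.9216/(1+0.104)^1 + 5.5810/(1+0.104)^2 + 6.3289/(1+0.104)^3 + 7.1770/(1+0.104)^4 + 8.1387/(1+0.104)^5 + 102.7888/(1+0.104)^5 = 86.2103

$86.21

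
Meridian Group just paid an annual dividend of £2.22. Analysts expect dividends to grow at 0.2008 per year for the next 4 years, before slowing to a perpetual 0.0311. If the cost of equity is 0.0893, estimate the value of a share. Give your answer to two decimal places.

Two-stage DDM. Project D₁…D_4 at 0.2008, terminal growth 0.0311, discount at r = 0.0893.
D_1 = 2.6658
D_2 = 3.2011
D_3 = 3.8438
D_4 = 4.6157
Terminal value at t=4: TV = D_5/(r−g) = 4.7592/(0.0893−0.0311) = 81.7737
P₀ = 2.6658/(1+0.0893)^1 + 3.2011/(1+0.0893)^2 + 3.8438/(1+0.0893)^3 + 4.6157/(1+0.0893)^4 + 81.7737/(1+0.0893)^4 = 69.4767

£69.48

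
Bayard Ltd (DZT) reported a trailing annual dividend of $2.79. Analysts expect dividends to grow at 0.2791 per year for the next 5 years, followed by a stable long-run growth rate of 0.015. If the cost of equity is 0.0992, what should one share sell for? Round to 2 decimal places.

Two-stage DDM. Project D₁…D_5 at 0.2791, terminal growth 0.015, discount at r = 0.0992.
D_1 = 3.5687
D_2 = 4.5647
D_3 = 5.8387
D_4 = 7.4683
D_5 = 9.5527
Terminal value at t=5: TV = D_6/(r−g) = 9.6960/(0.0992−0.015) = 115.1544
P₀ = 3.5687/(1+0.0992)^1 + 4.5647/(1+0.0992)^2 + 5.8387/(1+0.0992)^3 + 7.4683/(1+0.0992)^4 + 9.5527/(1+0.0992)^5 + 115.1544/(1+0.0992)^5 = 94.2522

$94.25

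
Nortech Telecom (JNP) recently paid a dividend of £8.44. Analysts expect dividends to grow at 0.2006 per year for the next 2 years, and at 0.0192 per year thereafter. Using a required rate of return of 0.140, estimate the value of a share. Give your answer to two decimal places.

Two-stage DDM. Project D₁…D_2 at 0.2006, terminal growth 0.0192, discount at r = 0.14.
D_1 = 10.1331
D_2 = 12.1658
Terminal value at t=2: TV = D_3/(r−g) = 12.3993/(0.14−0.0192) = 102.6435
P₀ = 10.1331/(1+0.14)^1 + 12.1658/(1+0.14)^2 + 102.6435/(1+0.14)^2 = 97.2307

£97.23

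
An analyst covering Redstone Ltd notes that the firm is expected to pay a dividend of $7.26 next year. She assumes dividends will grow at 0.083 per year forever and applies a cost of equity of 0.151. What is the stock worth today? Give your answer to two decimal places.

Gordon growth model: P₀ = D₁/(r − g), with D₁ = 7.26 given directly.
P₀ = 7.2600 / (0.151 − 0.083) = 7.2600 / 0.068 = 106.7647

$106.76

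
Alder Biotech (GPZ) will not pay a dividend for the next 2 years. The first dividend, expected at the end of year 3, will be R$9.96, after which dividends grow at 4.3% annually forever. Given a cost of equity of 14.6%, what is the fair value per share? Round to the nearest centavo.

R$73.63

Deferred-dividend DDM. At t=2 the remaining stream is a growing perpetuity with first payment D_3 = 9.96.
V_2 = D_3/(r−g) = 9.96/(0.146−0.043) = 96.6990
P₀ = V_2/(1+r)^2 = 96.6990/(1+0.146)^2 = 73.6297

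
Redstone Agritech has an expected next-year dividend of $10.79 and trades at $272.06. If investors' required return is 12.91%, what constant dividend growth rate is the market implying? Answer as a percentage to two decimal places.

From P₀ = D₁/(r − g), the implied growth is g = r − D₁/P₀.
g = 0.1291 − 10.79/272.06 = 0.1291 − 0.03966 = 0.08944

8.94%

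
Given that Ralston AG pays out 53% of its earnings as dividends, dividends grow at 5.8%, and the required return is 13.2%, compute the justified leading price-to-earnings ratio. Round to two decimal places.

7.16

Justified leading P/E = b/(r−g) = 0.53/(0.132−0.058) = 7.1622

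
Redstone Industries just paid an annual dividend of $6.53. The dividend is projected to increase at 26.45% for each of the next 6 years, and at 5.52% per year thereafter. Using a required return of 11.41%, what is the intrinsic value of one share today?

$312.56

Two-stage DDM. Project D₁…D_6 at 0.2645, terminal growth 0.0552, discount at r = 0.1141.
D_1 = 8.2572
D_2 = 10.4412
D_3 = 13.2029
D_4 = 16.6951
D_5 = 21.1109
D_6 = 26.6948
Terminal value at t=6: TV = D_7/(r−g) = 28.1683/(0.1141−0.0552) = 478.2398
P₀ = 8.2572/(1+0.1141)^1 + 10.4412/(1+0.1141)^2 + 13.2029/(1+0.1141)^3 + 16.6951/(1+0.1141)^4 + 21.1109/(1+0.1141)^5 + 26.6948/(1+0.1141)^6 + 478.2398/(1+0.1141)^6 = 312.5596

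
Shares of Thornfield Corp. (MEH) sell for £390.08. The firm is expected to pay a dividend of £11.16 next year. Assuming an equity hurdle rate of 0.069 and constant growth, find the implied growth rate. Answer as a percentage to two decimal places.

4.04%

From P₀ = D₁/(r − g), the implied growth is g = r − D₁/P₀.
g = 0.069 − 11.16/390.08 = 0.069 − 0.02861 = 0.04039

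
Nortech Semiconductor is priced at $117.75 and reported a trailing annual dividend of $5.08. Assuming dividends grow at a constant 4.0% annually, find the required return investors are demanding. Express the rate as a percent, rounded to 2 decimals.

Rearranging the constant-growth DDM: r = D₁/P₀ + g.
D₁ = 5.08 × (1 + 0.04) = 5.2832.
r = 5.2832 / 117.75 + 0.04 = 0.04487 + 0.04 = 0.08487

8.49%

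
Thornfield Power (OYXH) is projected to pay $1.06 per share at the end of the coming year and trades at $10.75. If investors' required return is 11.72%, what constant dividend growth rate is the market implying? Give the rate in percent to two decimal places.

From P₀ = D₁/(r − g), the implied growth is g = r − D₁/P₀.
g = 0.1172 − 1.06/10.75 = 0.1172 − 0.09860 = 0.01860

1.86%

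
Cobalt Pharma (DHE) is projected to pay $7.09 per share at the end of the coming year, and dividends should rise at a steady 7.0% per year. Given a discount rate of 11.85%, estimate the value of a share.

$146.19

Gordon growth model: P₀ = D₁/(r − g), with D₁ = 7.09 given directly.
P₀ = 7.0900 / (0.1185 − 0.07) = 7.0900 / 0.0485 = 146.1856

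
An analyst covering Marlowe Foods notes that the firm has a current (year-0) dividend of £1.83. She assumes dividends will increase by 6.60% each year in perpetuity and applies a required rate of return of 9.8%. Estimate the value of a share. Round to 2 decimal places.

Gordon growth model: P₀ = D₁/(r − g). D₁ = 1.83 × (1 + 0.066) = 1.9508.
P₀ = 1.9508 / (0.098 − 0.066) = 1.9508 / 0.032 = 60.9619

£60.96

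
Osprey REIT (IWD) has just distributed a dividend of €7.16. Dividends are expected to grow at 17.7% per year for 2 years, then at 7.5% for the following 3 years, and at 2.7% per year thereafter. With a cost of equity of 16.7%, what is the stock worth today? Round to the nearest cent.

€74.85

Three-stage DDM. Project D₁…D_5; terminal Gordon value at t=5 with g = 0.027; discount at r = 0.167.
D_1 = 8.4273
D_2 = 9.9190
D_3 = 10.6629
D_4 = 11.4626
D_5 = 12.3223
TV_5 = 12.6550/(0.167−0.027) = 90.3928
P₀ = Σ Dₜ/(1+r)ᵗ + TV_5/(1+r)^5 = 74.8486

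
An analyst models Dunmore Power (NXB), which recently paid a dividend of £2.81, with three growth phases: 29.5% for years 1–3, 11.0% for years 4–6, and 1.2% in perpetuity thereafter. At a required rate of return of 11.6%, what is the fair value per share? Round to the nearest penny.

Three-stage DDM. Project D₁…D_6; terminal Gordon value at t=6 with g = 0.012; discount at r = 0.116.
D_1 = 3.6389
D_2 = 4.7124
D_3 = 6.1026
D_4 = 6.7739
D_5 = 7.5190
D_6 = 8.3461
TV_6 = 8.4463/(0.116−0.012) = 81.2142
P₀ = Σ Dₜ/(1+r)ᵗ + TV_6/(1+r)^6 = 66.5041

£66.50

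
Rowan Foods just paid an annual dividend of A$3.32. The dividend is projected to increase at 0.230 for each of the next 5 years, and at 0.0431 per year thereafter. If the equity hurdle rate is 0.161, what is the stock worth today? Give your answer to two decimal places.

Two-stage DDM. Project D₁…D_5 at 0.23, terminal growth 0.0431, discount at r = 0.161.
D_1 = 4.0836
D_2 = 5.0228
D_3 = 6.1781
D_4 = 7.5990
D_5 = 9.3468
Terminal value at t=5: TV = D_6/(r−g) = 9.7497/(0.161−0.0431) = 82.6943
P₀ = 4.0836/(1+0.161)^1 + 5.0228/(1+0.161)^2 + 6.1781/(1+0.161)^3 + 7.5990/(1+0.161)^4 + 9.3468/(1+0.161)^5 + 82.6943/(1+0.161)^5 = 59.0075

A$59.01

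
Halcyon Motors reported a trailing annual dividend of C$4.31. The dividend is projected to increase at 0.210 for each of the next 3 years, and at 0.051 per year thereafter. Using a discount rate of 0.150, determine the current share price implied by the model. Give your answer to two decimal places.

Two-stage DDM. Project D₁…D_3 at 0.21, terminal growth 0.051, discount at r = 0.15.
D_1 = 5.2151
D_2 = 6.3103
D_3 = 7.6354
Terminal value at t=3: TV = D_4/(r−g) = 8.0248/(0.15−0.051) = 81.0589
P₀ = 5.2151/(1+0.15)^1 + 6.3103/(1+0.15)^2 + 7.6354/(1+0.15)^3 + 81.0589/(1+0.15)^3 = 67.6243

C$67.62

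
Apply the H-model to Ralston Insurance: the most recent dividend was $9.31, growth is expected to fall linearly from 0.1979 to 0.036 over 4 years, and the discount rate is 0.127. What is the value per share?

H-model: P₀ = D₀[(1+g_L) + H(g_S−g_L)]/(r−g_L), with H = 4/2 = 2.
P₀ = 9.31 × [(1+0.036) + 2×(0.1979−0.036)] / (0.127−0.036)
   = 9.31 × 1.3598 / 0.091 = 139.1180

$139.12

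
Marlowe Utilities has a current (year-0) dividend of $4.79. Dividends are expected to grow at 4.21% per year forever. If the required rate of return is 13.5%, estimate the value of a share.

$53.73

Gordon growth model: P₀ = D₁/(r − g). D₁ = 4.79 × (1 + 0.0421) = 4.9917.
P₀ = 4.9917 / (0.135 − 0.0421) = 4.9917 / 0.0929 = 53.7315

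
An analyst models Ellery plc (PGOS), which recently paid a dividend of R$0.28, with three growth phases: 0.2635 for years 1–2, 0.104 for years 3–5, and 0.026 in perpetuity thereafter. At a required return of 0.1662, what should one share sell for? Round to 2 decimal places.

Three-stage DDM. Project D₁…D_5; terminal Gordon value at t=5 with g = 0.026; discount at r = 0.1662.
D_1 = 0.3538
D_2 = 0.4470
D_3 = 0.4935
D_4 = 0.5448
D_5 = 0.6015
TV_5 = 0.6171/(0.1662−0.026) = 4.4016
P₀ = Σ Dₜ/(1+r)ᵗ + TV_5/(1+r)^5 = 3.5571

R$3.56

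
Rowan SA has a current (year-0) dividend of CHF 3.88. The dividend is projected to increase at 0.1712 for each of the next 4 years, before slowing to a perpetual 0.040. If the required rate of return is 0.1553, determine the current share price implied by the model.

CHF 53.03

Two-stage DDM. Project D₁…D_4 at 0.1712, terminal growth 0.04, discount at r = 0.1553.
D_1 = 4.5443
D_2 = 5.3222
D_3 = 6.2334
D_4 = 7.3006
Terminal value at t=4: TV = D_5/(r−g) = 7.5926/(0.1553−0.04) = 65.8506
P₀ = 4.5443/(1+0.1553)^1 + 5.3222/(1+0.1553)^2 + 6.2334/(1+0.1553)^3 + 7.3006/(1+0.1553)^4 + 65.8506/(1+0.1553)^4 = 53.0256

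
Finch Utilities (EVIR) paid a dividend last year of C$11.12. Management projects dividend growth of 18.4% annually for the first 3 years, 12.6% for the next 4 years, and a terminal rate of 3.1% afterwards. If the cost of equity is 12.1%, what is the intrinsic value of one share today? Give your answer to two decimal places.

C$243.04

Three-stage DDM. Project D₁…D_7; terminal Gordon value at t=7 with g = 0.031; discount at r = 0.121.
D_1 = 13.1661
D_2 = 15.5886
D_3 = 18.4569
D_4 = 20.7825
D_5 = 23.4011
D_6 = 26.3497
D_7 = 29.6697
TV_7 = 30.5895/(0.121−0.031) = 339.8831
P₀ = Σ Dₜ/(1+r)ᵗ + TV_7/(1+r)^7 = 243.0362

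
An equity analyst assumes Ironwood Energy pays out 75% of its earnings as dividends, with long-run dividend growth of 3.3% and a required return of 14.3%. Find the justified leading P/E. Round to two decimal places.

6.82

Justified leading P/E = b/(r−g) = 0.75/(0.143−0.033) = 6.8182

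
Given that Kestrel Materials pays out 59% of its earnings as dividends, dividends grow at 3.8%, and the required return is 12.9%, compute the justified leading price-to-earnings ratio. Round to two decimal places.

6.48

Justified leading P/E = b/(r−g) = 0.59/(0.129−0.038) = 6.4835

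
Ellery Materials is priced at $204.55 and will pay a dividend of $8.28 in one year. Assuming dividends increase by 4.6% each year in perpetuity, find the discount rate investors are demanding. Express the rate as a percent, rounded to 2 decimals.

8.65%

Rearranging the constant-growth DDM: r = D₁/P₀ + g.
r = 8.2800 / 204.55 + 0.046 = 0.04048 + 0.046 = 0.08648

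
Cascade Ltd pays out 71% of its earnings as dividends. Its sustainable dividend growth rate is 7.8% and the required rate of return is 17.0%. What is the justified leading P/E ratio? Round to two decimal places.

7.72

Justified leading P/E = b/(r−g) = 0.71/(0.17−0.078) = 7.7174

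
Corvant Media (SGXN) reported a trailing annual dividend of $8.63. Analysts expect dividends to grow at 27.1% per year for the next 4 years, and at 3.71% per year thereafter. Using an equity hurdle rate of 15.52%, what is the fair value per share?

$155.14

Two-stage DDM. Project D₁…D_4 at 0.271, terminal growth 0.0371, discount at r = 0.1552.
D_1 = 10.9687
D_2 = 13.9413
D_3 = 17.7193
D_4 = 22.5213
Terminal value at t=4: TV = D_5/(r−g) = 23.3568/(0.1552−0.0371) = 197.7715
P₀ = 10.9687/(1+0.1552)^1 + 13.9413/(1+0.1552)^2 + 17.7193/(1+0.1552)^3 + 22.5213/(1+0.1552)^4 + 197.7715/(1+0.1552)^4 = 155.1366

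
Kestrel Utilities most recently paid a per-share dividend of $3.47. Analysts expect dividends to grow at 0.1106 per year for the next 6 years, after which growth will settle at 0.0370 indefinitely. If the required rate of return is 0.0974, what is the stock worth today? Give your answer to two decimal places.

Two-stage DDM. Project D₁…D_6 at 0.1106, terminal growth 0.037, discount at r = 0.0974.
D_1 = 3.8538
D_2 = 4.2800
D_3 = 4.7534
D_4 = 5.2791
D_5 = 5.8630
D_6 = 6.5114
Terminal value at t=6: TV = D_7/(r−g) = 6.7523/(0.0974−0.037) = 111.7937
P₀ = 3.8538/(1+0.0974)^1 + 4.2800/(1+0.0974)^2 + 4.7534/(1+0.0974)^3 + 5.2791/(1+0.0974)^4 + 5.8630/(1+0.0974)^5 + 6.5114/(1+0.0974)^6 + 111.7937/(1+0.0974)^6 = 85.7213

$85.72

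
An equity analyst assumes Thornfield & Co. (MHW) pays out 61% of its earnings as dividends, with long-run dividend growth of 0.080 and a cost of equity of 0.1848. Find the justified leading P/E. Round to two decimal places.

5.82

Justified leading P/E = b/(r−g) = 0.61/(0.1848−0.08) = 5.8206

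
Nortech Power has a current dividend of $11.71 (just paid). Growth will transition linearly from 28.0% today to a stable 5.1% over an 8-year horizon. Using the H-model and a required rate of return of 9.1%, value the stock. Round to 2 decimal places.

H-model: P₀ = D₀[(1+g_L) + H(g_S−g_L)]/(r−g_L), with H = 8/2 = 4.
P₀ = 11.71 × [(1+0.051) + 4×(0.28−0.051)] / (0.091−0.051)
   = 11.71 × 1.9670 / 0.04 = 575.8392

$575.84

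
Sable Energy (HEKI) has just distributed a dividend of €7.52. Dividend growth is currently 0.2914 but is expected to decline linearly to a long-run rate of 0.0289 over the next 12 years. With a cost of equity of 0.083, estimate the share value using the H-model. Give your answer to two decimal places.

H-model: P₀ = D₀[(1+g_L) + H(g_S−g_L)]/(r−g_L), with H = 12/2 = 6.
P₀ = 7.52 × [(1+0.0289) + 6×(0.2914−0.0289)] / (0.083−0.0289)
   = 7.52 × 2.6039 / 0.0541 = 361.9469

€361.95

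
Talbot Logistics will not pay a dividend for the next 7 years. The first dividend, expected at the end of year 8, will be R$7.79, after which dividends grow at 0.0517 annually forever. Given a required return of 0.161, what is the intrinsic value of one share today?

Deferred-dividend DDM. At t=7 the remaining stream is a growing perpetuity with first payment D_8 = 7.79.
V_7 = D_8/(r−g) = 7.79/(0.161−0.0517) = 71.2717
P₀ = V_7/(1+r)^7 = 71.2717/(1+0.161)^7 = 25.0664

R$25.07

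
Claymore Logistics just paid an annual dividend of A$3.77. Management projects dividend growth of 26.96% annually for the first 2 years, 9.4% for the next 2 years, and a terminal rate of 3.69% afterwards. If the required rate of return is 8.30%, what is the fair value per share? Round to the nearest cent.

A$139.03

Three-stage DDM. Project D₁…D_4; terminal Gordon value at t=4 with g = 0.0369; discount at r = 0.083.
D_1 = 4.7864
D_2 = 6.0768
D_3 = 6.6480
D_4 = 7.2729
TV_4 = 7.5413/(0.083−0.0369) = 163.5859
P₀ = Σ Dₜ/(1+r)ᵗ + TV_4/(1+r)^4 = 139.0349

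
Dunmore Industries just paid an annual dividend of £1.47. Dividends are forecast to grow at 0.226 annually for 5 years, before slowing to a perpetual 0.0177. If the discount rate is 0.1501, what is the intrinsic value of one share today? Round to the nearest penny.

Two-stage DDM. Project D₁…D_5 at 0.226, terminal growth 0.0177, discount at r = 0.1501.
D_1 = 1.8022
D_2 = 2.2095
D_3 = 2.7089
D_4 = 3.3211
D_5 = 4.0716
Terminal value at t=5: TV = D_6/(r−g) = 4.1437/(0.1501−0.0177) = 31.2969
P₀ = 1.8022/(1+0.1501)^1 + 2.2095/(1+0.1501)^2 + 2.7089/(1+0.1501)^3 + 3.3211/(1+0.1501)^4 + 4.0716/(1+0.1501)^5 + 31.2969/(1+0.1501)^5 = 24.4931

£24.49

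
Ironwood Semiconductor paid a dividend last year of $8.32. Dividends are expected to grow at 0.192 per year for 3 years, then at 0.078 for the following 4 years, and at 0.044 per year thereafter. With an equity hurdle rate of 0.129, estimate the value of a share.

$162.76

Three-stage DDM. Project D₁…D_7; terminal Gordon value at t=7 with g = 0.044; discount at r = 0.129.
D_1 = 9.9174
D_2 = 11.8216
D_3 = 14.0913
D_4 = 15.1905
D_5 = 16.3753
D_6 = 17.6526
D_7 = 19.0295
TV_7 = 19.8668/(0.129−0.044) = 233.7269
P₀ = Σ Dₜ/(1+r)ᵗ + TV_7/(1+r)^7 = 162.7563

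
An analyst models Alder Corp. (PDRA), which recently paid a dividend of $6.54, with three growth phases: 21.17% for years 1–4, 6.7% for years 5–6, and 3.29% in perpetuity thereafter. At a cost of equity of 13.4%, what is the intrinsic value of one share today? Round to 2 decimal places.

$123.64

Three-stage DDM. Project D₁…D_6; terminal Gordon value at t=6 with g = 0.0329; discount at r = 0.134.
D_1 = 7.9245
D_2 = 9.6021
D_3 = 11.6349
D_4 = 14.0980
D_5 = 15.0426
D_6 = 16.0504
TV_6 = 16.5785/(0.134−0.0329) = 163.9812
P₀ = Σ Dₜ/(1+r)ᵗ + TV_6/(1+r)^6 = 123.6388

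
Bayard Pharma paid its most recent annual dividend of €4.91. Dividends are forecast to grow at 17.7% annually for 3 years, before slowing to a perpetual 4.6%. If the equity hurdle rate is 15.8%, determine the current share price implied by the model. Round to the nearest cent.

Two-stage DDM. Project D₁…D_3 at 0.177, terminal growth 0.046, discount at r = 0.158.
D_1 = 5.7791
D_2 = 6.8020
D_3 = 8.0059
Terminal value at t=3: TV = D_4/(r−g) = 8.3742/(0.158−0.046) = 74.7695
P₀ = 5.7791/(1+0.158)^1 + 6.8020/(1+0.158)^2 + 8.0059/(1+0.158)^3 + 74.7695/(1+0.158)^3 = 63.3690

€63.37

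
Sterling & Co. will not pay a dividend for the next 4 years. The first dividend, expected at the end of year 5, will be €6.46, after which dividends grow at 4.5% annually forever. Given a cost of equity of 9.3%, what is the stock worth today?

€94.30

Deferred-dividend DDM. At t=4 the remaining stream is a growing perpetuity with first payment D_5 = 6.46.
V_4 = D_5/(r−g) = 6.46/(0.093−0.045) = 134.5833
P₀ = V_4/(1+r)^4 = 134.5833/(1+0.093)^4 = 94.2998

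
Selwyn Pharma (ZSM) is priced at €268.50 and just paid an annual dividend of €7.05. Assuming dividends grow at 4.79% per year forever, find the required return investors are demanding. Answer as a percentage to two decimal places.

7.54%

Rearranging the constant-growth DDM: r = D₁/P₀ + g.
D₁ = 7.05 × (1 + 0.0479) = 7.3877.
r = 7.3877 / 268.50 + 0.0479 = 0.02751 + 0.0479 = 0.07541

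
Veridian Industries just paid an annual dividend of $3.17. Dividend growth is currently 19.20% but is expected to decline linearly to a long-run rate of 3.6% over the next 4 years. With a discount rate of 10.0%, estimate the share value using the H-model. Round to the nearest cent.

$66.77

H-model: P₀ = D₀[(1+g_L) + H(g_S−g_L)]/(r−g_L), with H = 4/2 = 2.
P₀ = 3.17 × [(1+0.036) + 2×(0.192−0.036)] / (0.1−0.036)
   = 3.17 × 1.3480 / 0.064 = 66.7681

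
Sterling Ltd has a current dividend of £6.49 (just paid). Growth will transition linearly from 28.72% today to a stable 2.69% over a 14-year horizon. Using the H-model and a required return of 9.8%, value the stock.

H-model: P₀ = D₀[(1+g_L) + H(g_S−g_L)]/(r−g_L), with H = 14/2 = 7.
P₀ = 6.49 × [(1+0.0269) + 7×(0.2872−0.0269)] / (0.098−0.0269)
   = 6.49 × 2.8490 / 0.0711 = 260.0564

£260.06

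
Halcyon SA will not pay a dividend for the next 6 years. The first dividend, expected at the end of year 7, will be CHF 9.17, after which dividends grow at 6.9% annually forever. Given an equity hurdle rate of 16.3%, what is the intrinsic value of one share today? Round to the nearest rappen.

Deferred-dividend DDM. At t=6 the remaining stream is a growing perpetuity with first payment D_7 = 9.17.
V_6 = D_7/(r−g) = 9.17/(0.163−0.069) = 97.5532
P₀ = V_6/(1+r)^6 = 97.5532/(1+0.163)^6 = 39.4242

CHF 39.42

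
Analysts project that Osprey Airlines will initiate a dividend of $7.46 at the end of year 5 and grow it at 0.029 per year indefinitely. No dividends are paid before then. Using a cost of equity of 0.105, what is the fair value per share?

Deferred-dividend DDM. At t=4 the remaining stream is a growing perpetuity with first payment D_5 = 7.46.
V_4 = D_5/(r−g) = 7.46/(0.105−0.029) = 98.1579
P₀ = V_4/(1+r)^4 = 98.1579/(1+0.105)^4 = 65.8379

$65.84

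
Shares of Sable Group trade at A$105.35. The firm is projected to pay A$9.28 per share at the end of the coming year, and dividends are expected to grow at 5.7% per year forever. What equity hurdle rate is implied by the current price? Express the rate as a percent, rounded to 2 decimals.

14.51%

Rearranging the constant-growth DDM: r = D₁/P₀ + g.
r = 9.2800 / 105.35 + 0.057 = 0.08809 + 0.057 = 0.14509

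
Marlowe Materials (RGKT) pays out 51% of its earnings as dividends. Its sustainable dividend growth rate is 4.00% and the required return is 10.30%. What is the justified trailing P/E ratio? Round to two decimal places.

Justified trailing P/E = b(1+g)/(r−g) = 0.51×(1+0.04)/(0.103−0.04) = 8.4190

8.42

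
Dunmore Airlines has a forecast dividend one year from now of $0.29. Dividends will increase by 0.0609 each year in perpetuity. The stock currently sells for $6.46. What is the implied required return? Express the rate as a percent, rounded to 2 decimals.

10.58%

Rearranging the constant-growth DDM: r = D₁/P₀ + g.
r = 0.2900 / 6.46 + 0.0609 = 0.04489 + 0.0609 = 0.10579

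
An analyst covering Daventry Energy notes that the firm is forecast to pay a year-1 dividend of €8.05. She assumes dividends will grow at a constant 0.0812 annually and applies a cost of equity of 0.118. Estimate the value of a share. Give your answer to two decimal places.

Gordon growth model: P₀ = D₁/(r − g), with D₁ = 8.05 given directly.
P₀ = 8.0500 / (0.118 − 0.0812) = 8.0500 / 0.0368 = 218.7500

€218.75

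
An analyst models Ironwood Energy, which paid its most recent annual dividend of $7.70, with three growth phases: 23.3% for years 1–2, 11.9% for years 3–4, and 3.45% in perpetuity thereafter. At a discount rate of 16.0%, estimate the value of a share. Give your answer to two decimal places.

Three-stage DDM. Project D₁…D_4; terminal Gordon value at t=4 with g = 0.0345; discount at r = 0.16.
D_1 = 9.4941
D_2 = 11.7062
D_3 = 13.0993
D_4 = 14.6581
TV_4 = 15.1638/(0.16−0.0345) = 120.8270
P₀ = Σ Dₜ/(1+r)ᵗ + TV_4/(1+r)^4 = 100.1035

$100.10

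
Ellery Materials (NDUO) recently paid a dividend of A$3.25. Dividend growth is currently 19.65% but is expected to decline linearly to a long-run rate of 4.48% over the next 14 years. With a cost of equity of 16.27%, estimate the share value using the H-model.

A$58.07

H-model: P₀ = D₀[(1+g_L) + H(g_S−g_L)]/(r−g_L), with H = 14/2 = 7.
P₀ = 3.25 × [(1+0.0448) + 7×(0.1965−0.0448)] / (0.1627−0.0448)
   = 3.25 × 2.1067 / 0.1179 = 58.0727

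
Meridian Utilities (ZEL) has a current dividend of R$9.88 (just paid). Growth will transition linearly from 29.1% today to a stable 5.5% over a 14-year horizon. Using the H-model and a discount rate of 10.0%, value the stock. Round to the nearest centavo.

R$594.34

H-model: P₀ = D₀[(1+g_L) + H(g_S−g_L)]/(r−g_L), with H = 14/2 = 7.
P₀ = 9.88 × [(1+0.055) + 7×(0.291−0.055)] / (0.1−0.055)
   = 9.88 × 2.7070 / 0.045 = 594.3369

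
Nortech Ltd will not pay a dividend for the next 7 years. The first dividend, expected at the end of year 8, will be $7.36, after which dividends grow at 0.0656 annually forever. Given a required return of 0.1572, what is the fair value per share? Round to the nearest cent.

Deferred-dividend DDM. At t=7 the remaining stream is a growing perpetuity with first payment D_8 = 7.36.
V_7 = D_8/(r−g) = 7.36/(0.1572−0.0656) = 80.3493
P₀ = V_7/(1+r)^7 = 80.3493/(1+0.1572)^7 = 28.9150

$28.92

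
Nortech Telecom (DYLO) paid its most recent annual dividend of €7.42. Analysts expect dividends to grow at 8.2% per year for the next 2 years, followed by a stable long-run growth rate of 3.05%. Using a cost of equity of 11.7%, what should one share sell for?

Two-stage DDM. Project D₁…D_2 at 0.082, terminal growth 0.0305, discount at r = 0.117.
D_1 = 8.0284
D_2 = 8.6868
Terminal value at t=2: TV = D_3/(r−g) = 8.9517/(0.117−0.0305) = 103.4881
P₀ = 8.0284/(1+0.117)^1 + 8.6868/(1+0.117)^2 + 103.4881/(1+0.117)^2 = 97.0936

€97.09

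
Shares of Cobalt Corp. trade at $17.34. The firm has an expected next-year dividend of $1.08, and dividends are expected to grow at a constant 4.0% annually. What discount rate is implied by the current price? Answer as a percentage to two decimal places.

10.23%

Rearranging the constant-growth DDM: r = D₁/P₀ + g.
r = 1.0800 / 17.34 + 0.04 = 0.06228 + 0.04 = 0.10228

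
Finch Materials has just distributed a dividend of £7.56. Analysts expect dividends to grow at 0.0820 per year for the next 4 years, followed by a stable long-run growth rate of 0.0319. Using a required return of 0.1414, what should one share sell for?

£84.04

Two-stage DDM. Project D₁…D_4 at 0.082, terminal growth 0.0319, discount at r = 0.1414.
D_1 = 8.1799
D_2 = 8.8507
D_3 = 9.5764
D_4 = 10.3617
Terminal value at t=4: TV = D_5/(r−g) = 10.6922/(0.1414−0.0319) = 97.6460
P₀ = 8.1799/(1+0.1414)^1 + 8.8507/(1+0.1414)^2 + 9.5764/(1+0.1414)^3 + 10.3617/(1+0.1414)^4 + 97.6460/(1+0.1414)^4 = 84.0363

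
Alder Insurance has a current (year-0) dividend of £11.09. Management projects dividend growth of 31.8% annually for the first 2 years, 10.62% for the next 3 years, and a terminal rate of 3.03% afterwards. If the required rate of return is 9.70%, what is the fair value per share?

£331.72

Three-stage DDM. Project D₁…D_5; terminal Gordon value at t=5 with g = 0.0303; discount at r = 0.097.
D_1 = 14.6166
D_2 = 19.2647
D_3 = 21.3106
D_4 = 23.5738
D_5 = 26.0773
TV_5 = 26.8675/(0.097−0.0303) = 402.8109
P₀ = Σ Dₜ/(1+r)ᵗ + TV_5/(1+r)^5 = 331.7206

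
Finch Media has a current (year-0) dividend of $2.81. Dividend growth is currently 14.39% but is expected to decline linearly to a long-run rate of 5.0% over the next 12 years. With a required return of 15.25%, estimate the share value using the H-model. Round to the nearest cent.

$44.23

H-model: P₀ = D₀[(1+g_L) + H(g_S−g_L)]/(r−g_L), with H = 12/2 = 6.
P₀ = 2.81 × [(1+0.05) + 6×(0.1439−0.05)] / (0.1525−0.05)
   = 2.81 × 1.6134 / 0.1025 = 44.2308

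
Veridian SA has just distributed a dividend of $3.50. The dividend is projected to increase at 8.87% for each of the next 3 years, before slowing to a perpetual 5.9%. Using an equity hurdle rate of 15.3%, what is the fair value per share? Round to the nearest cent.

$42.57

Two-stage DDM. Project D₁…D_3 at 0.0887, terminal growth 0.059, discount at r = 0.153.
D_1 = 3.8104
D_2 = 4.1484
D_3 = 4.5164
Terminal value at t=3: TV = D_4/(r−g) = 4.7829/(0.153−0.059) = 50.8816
P₀ = 3.8104/(1+0.153)^1 + 4.1484/(1+0.153)^2 + 4.5164/(1+0.153)^3 + 50.8816/(1+0.153)^3 = 42.5668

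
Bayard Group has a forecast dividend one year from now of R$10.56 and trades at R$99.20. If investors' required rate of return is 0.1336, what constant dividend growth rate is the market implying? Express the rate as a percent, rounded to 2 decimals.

From P₀ = D₁/(r − g), the implied growth is g = r − D₁/P₀.
g = 0.1336 − 10.56/99.20 = 0.1336 − 0.10645 = 0.02715

2.71%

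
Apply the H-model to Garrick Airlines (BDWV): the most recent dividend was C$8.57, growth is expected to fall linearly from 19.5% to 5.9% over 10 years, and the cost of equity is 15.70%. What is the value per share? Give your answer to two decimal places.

H-model: P₀ = D₀[(1+g_L) + H(g_S−g_L)]/(r−g_L), with H = 10/2 = 5.
P₀ = 8.57 × [(1+0.059) + 5×(0.195−0.059)] / (0.157−0.059)
   = 8.57 × 1.7390 / 0.098 = 152.0738

C$152.07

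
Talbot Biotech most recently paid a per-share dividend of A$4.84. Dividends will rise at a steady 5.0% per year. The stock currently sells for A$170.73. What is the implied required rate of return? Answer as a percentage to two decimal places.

Rearranging the constant-growth DDM: r = D₁/P₀ + g.
D₁ = 4.84 × (1 + 0.05) = 5.0820.
r = 5.0820 / 170.73 + 0.05 = 0.02977 + 0.05 = 0.07977

7.98%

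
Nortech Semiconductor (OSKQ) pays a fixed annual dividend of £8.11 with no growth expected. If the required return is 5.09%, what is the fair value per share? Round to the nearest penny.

Zero-growth DDM (perpetuity): P₀ = D/r = 8.11 / 0.0509 = 159.3320

£159.33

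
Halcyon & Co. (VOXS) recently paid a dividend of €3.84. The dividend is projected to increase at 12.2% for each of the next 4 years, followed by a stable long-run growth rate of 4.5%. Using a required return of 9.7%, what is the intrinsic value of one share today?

Two-stage DDM. Project D₁…D_4 at 0.122, terminal growth 0.045, discount at r = 0.097.
D_1 = 4.3085
D_2 = 4.8341
D_3 = 5.4239
D_4 = 6.0856
Terminal value at t=4: TV = D_5/(r−g) = 6.3594/(0.097−0.045) = 122.2969
P₀ = 4.3085/(1+0.097)^1 + 4.8341/(1+0.097)^2 + 5.4239/(1+0.097)^3 + 6.0856/(1+0.097)^4 + 122.2969/(1+0.097)^4 = 100.7032

€100.70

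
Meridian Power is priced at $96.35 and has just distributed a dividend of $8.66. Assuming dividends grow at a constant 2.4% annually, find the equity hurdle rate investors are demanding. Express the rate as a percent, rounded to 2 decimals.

Rearranging the constant-growth DDM: r = D₁/P₀ + g.
D₁ = 8.66 × (1 + 0.024) = 8.8678.
r = 8.8678 / 96.35 + 0.024 = 0.09204 + 0.024 = 0.11604

11.60%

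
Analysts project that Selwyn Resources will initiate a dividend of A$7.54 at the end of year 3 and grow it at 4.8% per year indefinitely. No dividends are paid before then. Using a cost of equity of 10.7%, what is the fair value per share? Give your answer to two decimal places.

A$104.29

Deferred-dividend DDM. At t=2 the remaining stream is a growing perpetuity with first payment D_3 = 7.54.
V_2 = D_3/(r−g) = 7.54/(0.107−0.048) = 127.7966
P₀ = V_2/(1+r)^2 = 127.7966/(1+0.107)^2 = 104.2855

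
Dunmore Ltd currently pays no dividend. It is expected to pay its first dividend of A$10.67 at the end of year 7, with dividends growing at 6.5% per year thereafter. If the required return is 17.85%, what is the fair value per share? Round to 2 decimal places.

A$35.09

Deferred-dividend DDM. At t=6 the remaining stream is a growing perpetuity with first payment D_7 = 10.67.
V_6 = D_7/(r−g) = 10.67/(0.1785−0.065) = 94.0088
P₀ = V_6/(1+r)^6 = 94.0088/(1+0.1785)^6 = 35.0906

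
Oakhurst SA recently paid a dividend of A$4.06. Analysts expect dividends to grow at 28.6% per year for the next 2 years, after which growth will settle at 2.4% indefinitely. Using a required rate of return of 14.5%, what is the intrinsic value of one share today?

Two-stage DDM. Project D₁…D_2 at 0.286, terminal growth 0.024, discount at r = 0.145.
D_1 = 5.2212
D_2 = 6.7144
Terminal value at t=2: TV = D_3/(r−g) = 6.8756/(0.145−0.024) = 56.8228
P₀ = 5.2212/(1+0.145)^1 + 6.7144/(1+0.145)^2 + 56.8228/(1+0.145)^2 = 53.0237

A$53.02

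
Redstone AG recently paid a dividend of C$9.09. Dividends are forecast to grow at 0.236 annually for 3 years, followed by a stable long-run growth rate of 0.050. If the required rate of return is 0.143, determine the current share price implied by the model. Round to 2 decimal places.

Two-stage DDM. Project D₁…D_3 at 0.236, terminal growth 0.05, discount at r = 0.143.
D_1 = 11.2352
D_2 = 13.8868
D_3 = 17.1640
Terminal value at t=3: TV = D_4/(r−g) = 18.0222/(0.143−0.05) = 193.7874
P₀ = 11.2352/(1+0.143)^1 + 13.8868/(1+0.143)^2 + 17.1640/(1+0.143)^3 + 193.7874/(1+0.143)^3 = 161.7270

C$161.73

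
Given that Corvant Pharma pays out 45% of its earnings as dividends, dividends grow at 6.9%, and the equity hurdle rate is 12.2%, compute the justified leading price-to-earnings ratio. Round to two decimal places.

Justified leading P/E = b/(r−g) = 0.45/(0.122−0.069) = 8.4906

8.49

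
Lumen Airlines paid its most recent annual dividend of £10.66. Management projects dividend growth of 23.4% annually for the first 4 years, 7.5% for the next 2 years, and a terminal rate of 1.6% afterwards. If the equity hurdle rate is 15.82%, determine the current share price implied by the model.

£159.23

Three-stage DDM. Project D₁…D_6; terminal Gordon value at t=6 with g = 0.016; discount at r = 0.1582.
D_1 = 13.1544
D_2 = 16.2326
D_3 = 20.0310
D_4 = 24.7183
D_5 = 26.5721
D_6 = 28.5650
TV_6 = 29.0221/(0.1582−0.016) = 204.0934
P₀ = Σ Dₜ/(1+r)ᵗ + TV_6/(1+r)^6 = 159.2250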